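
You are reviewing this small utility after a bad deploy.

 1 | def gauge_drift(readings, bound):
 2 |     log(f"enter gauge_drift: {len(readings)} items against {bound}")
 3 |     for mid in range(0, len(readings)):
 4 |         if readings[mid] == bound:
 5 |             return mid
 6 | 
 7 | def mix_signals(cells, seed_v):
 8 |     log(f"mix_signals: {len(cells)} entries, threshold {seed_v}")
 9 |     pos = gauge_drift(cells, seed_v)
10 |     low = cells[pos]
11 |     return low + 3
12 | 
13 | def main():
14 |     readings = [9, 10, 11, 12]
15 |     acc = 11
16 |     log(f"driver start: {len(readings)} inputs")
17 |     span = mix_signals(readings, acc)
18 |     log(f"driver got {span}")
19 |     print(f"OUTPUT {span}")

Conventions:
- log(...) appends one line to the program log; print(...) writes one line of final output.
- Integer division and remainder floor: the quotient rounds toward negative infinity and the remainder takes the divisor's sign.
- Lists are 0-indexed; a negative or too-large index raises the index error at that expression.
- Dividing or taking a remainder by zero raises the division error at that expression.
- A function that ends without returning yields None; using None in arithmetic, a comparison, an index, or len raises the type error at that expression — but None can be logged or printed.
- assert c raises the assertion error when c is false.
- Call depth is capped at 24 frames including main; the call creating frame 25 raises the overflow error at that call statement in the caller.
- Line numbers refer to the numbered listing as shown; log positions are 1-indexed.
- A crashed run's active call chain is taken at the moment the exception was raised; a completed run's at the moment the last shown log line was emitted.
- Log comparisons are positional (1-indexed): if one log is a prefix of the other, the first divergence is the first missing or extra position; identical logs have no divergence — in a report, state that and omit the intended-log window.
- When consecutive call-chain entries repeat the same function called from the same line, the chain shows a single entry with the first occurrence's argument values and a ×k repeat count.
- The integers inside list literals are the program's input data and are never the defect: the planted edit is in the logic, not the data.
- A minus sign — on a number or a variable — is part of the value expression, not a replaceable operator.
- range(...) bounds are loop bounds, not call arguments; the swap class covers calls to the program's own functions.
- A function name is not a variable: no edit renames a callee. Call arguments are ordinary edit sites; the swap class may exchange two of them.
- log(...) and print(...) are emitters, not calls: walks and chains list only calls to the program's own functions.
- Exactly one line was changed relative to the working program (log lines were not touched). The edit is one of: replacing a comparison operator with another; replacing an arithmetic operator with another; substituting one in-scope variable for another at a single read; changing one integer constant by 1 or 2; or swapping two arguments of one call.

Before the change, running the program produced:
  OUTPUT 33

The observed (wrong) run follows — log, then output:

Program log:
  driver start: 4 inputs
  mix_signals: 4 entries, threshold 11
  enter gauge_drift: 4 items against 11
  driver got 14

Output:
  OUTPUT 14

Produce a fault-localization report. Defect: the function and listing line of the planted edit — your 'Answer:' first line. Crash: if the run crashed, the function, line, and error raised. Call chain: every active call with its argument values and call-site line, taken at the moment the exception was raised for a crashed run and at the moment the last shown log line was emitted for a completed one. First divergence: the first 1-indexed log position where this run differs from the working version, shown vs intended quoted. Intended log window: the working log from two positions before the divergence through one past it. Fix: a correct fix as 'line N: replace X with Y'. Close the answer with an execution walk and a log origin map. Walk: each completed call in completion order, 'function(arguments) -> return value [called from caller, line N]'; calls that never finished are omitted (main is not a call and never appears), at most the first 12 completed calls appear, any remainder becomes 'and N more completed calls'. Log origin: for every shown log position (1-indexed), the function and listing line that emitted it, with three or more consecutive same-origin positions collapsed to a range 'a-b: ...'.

Answer: the defect is in mix_signals at line 11.
Core observation: Everything matches until log position 4, which reads 'driver got 14' in place of 'driver got 33'.
Call chain: main.
First divergence: position 4 — shown 'driver got 14', intended 'driver got 33'.
Intended log window:
  2: mix_signals: 4 entries, threshold 11
  3: enter gauge_drift: 4 items against 11
  4: driver got 33
Execution walk:
  gauge_drift([9, 10, 11, 12], 11) -> 2  [called from mix_signals, line 9]
  mix_signals([9, 10, 11, 12], 11) -> 14  [called from main, line 17]
Log origin:
  1: logged in main at line 16
  2: logged in mix_signals at line 8
  3: logged in gauge_drift at line 2
  4: logged in main at line 18
A correct fix: line 11: replace `+` with `*`.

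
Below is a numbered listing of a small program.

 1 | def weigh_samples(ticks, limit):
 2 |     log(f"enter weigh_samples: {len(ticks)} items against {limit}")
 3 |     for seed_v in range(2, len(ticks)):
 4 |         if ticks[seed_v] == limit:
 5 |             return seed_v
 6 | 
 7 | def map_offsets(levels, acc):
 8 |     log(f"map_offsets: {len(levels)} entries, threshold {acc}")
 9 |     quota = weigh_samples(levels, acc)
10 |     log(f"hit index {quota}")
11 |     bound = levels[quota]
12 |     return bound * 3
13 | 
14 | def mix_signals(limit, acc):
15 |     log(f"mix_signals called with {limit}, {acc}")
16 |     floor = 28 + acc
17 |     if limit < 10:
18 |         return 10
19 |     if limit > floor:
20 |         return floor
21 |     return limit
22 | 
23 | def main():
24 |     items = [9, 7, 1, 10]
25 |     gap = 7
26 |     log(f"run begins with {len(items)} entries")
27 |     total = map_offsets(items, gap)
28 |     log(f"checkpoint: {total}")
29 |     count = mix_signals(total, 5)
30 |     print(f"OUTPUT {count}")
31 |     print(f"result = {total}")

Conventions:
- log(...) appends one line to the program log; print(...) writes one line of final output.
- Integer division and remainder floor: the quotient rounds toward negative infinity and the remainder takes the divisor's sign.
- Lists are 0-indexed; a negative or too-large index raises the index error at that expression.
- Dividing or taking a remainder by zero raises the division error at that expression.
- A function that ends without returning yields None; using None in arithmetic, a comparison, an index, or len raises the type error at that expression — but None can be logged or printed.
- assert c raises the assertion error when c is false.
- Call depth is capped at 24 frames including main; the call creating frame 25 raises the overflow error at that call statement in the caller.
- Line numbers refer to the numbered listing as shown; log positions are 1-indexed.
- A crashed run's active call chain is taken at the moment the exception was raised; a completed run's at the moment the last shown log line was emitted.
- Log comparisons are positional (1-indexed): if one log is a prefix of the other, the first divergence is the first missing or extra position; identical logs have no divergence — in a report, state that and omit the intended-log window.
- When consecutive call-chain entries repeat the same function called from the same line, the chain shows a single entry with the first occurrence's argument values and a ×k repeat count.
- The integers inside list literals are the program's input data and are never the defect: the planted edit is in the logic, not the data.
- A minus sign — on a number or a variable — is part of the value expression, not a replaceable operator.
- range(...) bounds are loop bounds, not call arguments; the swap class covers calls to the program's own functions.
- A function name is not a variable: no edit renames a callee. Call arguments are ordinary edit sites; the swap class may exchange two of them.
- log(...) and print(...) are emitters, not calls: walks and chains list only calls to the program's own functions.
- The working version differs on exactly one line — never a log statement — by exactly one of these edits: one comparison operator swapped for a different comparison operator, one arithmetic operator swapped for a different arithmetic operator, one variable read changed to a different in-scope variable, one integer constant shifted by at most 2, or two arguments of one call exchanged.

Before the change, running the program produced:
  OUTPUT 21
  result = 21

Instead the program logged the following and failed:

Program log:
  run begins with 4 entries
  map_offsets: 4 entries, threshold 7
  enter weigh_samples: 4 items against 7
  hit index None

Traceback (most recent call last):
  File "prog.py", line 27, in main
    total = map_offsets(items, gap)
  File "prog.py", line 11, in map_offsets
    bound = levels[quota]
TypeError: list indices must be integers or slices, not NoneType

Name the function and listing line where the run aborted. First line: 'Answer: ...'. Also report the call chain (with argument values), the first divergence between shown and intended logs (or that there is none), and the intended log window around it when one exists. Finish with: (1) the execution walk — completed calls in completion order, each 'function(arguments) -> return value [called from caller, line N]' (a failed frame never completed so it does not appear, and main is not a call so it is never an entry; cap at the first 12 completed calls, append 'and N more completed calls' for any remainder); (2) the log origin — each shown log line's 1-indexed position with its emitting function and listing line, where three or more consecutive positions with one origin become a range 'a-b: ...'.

Answer: the error was raised in map_offsets, line 11.
The tell: The earliest visible damage is log position 4 — 'hit index None' rather than the intended 'hit index 1'.
Call chain: main -> map_offsets([9, 7, 1, 10], 7) (called at line 27).
First divergence: position 4 — shown 'hit index None', intended 'hit index 1'.
Intended log window:
  2: map_offsets: 4 entries, threshold 7
  3: enter weigh_samples: 4 items against 7
  4: hit index 1
  5: checkpoint: 21
Execution walk:
  weigh_samples([9, 7, 1, 10], 7) -> None  [called from map_offsets, line 9]
Log origin:
  1 — main, line 26
  2 — map_offsets, line 8
  3 — weigh_samples, line 2
  4 — map_offsets, line 10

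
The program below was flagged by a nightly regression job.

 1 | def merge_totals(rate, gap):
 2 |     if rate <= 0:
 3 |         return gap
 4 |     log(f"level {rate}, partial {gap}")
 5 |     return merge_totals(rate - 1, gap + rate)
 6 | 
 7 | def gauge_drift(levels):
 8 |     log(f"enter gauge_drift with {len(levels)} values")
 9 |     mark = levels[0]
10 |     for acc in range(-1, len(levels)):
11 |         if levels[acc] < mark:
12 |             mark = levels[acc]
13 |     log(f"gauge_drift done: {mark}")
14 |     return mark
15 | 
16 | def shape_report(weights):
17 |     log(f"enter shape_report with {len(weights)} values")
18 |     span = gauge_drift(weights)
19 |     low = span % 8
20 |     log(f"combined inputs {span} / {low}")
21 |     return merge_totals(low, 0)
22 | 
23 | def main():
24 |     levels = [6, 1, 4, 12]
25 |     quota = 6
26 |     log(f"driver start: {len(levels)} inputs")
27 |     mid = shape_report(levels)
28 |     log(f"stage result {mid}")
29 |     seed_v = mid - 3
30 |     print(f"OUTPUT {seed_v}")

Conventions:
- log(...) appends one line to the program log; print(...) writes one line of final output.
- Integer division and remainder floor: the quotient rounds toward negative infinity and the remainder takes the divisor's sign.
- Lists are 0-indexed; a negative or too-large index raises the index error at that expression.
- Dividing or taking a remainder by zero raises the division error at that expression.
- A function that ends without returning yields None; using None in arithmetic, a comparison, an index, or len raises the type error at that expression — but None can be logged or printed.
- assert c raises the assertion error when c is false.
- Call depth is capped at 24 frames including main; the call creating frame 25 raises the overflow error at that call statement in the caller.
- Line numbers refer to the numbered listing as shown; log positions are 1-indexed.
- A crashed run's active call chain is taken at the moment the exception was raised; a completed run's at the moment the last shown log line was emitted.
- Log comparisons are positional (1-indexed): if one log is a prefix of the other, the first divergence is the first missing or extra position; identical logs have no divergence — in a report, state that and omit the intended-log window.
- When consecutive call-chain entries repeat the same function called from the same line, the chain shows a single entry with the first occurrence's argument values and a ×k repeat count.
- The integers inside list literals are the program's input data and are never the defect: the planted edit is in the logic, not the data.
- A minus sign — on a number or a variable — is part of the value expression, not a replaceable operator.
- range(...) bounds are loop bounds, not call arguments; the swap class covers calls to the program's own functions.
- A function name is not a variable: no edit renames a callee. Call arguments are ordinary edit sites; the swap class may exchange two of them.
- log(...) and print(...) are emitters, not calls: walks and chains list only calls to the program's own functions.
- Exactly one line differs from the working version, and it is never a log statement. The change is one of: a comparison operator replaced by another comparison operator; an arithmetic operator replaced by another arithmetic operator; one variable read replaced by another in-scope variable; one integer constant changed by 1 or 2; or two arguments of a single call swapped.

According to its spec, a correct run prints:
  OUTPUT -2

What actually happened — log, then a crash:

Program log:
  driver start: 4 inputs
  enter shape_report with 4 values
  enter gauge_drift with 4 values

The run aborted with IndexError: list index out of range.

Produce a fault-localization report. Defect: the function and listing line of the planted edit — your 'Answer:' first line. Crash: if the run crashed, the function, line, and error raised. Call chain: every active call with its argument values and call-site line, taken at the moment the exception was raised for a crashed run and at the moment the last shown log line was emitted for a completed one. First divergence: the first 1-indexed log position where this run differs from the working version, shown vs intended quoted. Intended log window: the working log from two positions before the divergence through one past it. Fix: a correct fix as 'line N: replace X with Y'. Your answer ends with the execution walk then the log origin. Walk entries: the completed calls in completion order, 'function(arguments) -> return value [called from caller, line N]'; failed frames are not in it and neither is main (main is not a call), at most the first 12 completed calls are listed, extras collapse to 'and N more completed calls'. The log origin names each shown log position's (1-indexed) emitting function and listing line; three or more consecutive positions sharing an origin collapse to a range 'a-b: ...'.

Answer: the defect is in gauge_drift at line 10.
Key observation: After 3 matching log lines the faulty run goes silent, while the working version continues with 'gauge_drift done: 1'.
Crash: gauge_drift, line 11, IndexError.
Call chain: main -> shape_report([6, 1, 4, 12]) (called at line 27) -> gauge_drift([6, 1, 4, 12]) (called at line 18).
First divergence: position 4; the shown log stops at 3 lines while the working version next logs 'gauge_drift done: 1'.
Intended log window:
  2: enter shape_report with 4 values
  3: enter gauge_drift with 4 values
  4: gauge_drift done: 1
  5: combined inputs 1 / 1
Execution walk:
  (no call completed)
Log line origins:
  1: emitted by main (line 26)
  2: emitted by shape_report (line 17)
  3: emitted by gauge_drift (line 8)
A correct fix: line 10: replace `-1` with `1`.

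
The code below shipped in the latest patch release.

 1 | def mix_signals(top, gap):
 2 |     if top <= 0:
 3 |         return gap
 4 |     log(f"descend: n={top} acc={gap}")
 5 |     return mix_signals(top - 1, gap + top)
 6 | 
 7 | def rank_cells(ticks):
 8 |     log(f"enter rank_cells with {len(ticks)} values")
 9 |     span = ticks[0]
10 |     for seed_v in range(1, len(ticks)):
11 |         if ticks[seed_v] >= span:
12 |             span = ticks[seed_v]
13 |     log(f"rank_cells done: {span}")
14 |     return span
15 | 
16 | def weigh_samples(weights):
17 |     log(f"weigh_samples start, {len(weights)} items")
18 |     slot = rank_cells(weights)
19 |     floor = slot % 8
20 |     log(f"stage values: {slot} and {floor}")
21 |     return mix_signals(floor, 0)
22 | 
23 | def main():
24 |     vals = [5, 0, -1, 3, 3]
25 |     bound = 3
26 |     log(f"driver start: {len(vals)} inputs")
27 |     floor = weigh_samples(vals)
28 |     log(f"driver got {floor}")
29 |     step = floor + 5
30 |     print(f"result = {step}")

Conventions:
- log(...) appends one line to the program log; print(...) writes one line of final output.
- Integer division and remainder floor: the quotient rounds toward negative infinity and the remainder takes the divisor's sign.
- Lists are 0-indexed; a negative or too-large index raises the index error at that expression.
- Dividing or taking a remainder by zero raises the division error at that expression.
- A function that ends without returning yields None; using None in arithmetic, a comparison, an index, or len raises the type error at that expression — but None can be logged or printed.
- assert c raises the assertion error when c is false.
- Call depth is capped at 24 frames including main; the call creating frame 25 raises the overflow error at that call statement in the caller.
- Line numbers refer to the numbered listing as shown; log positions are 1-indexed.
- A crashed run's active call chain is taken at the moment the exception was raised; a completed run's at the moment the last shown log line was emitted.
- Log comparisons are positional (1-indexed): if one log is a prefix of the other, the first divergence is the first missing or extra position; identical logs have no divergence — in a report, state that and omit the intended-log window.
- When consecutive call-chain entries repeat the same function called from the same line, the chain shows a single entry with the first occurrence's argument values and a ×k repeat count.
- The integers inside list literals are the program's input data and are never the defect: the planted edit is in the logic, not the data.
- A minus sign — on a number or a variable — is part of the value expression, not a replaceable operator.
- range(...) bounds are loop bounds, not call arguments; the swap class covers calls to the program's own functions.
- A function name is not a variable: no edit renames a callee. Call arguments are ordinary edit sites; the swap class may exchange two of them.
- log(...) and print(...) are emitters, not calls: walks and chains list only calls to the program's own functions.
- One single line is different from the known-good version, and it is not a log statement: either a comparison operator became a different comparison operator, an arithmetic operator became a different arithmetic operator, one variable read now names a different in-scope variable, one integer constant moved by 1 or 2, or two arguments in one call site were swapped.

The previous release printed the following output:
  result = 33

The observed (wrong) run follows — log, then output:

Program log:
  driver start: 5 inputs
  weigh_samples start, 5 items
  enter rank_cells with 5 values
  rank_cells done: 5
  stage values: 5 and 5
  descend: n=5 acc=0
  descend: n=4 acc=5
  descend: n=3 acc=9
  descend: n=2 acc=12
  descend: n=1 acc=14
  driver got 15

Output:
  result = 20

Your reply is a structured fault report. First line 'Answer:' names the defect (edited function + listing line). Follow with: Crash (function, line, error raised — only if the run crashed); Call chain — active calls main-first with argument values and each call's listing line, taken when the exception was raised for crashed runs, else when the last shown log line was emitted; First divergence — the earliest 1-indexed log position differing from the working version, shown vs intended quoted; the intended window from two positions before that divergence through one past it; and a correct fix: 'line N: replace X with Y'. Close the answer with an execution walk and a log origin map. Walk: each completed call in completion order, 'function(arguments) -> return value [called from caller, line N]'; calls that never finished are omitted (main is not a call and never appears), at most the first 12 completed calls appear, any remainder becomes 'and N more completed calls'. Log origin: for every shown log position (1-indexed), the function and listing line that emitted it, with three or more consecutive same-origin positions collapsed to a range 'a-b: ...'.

Answer: the defect is in rank_cells at line 11.
Key fact: Position 4 is the first bad log line: 'rank_cells done: 5' should read 'rank_cells done: -1'.
Call chain: main.
First divergence: position 4 — shown 'rank_cells done: 5', intended 'rank_cells done: -1'.
Intended log window:
  2: weigh_samples start, 5 items
  3: enter rank_cells with 5 values
  4: rank_cells done: -1
  5: stage values: -1 and 7
Execution walk:
  rank_cells([5, 0, -1, 3, 3]) -> 5  [called from weigh_samples, line 18]
  mix_signals(0, 15) -> 15  [called from mix_signals, line 5]
  mix_signals(1, 14) -> 15  [called from mix_signals, line 5]
  mix_signals(2, 12) -> 15  [called from mix_signals, line 5]
  mix_signals(3, 9) -> 15  [called from mix_signals, line 5]
  mix_signals(4, 5) -> 15  [called from mix_signals, line 5]
  mix_signals(5, 0) -> 15  [called from weigh_samples, line 21]
  weigh_samples([5, 0, -1, 3, 3]) -> 15  [called from main, line 27]
Log line origins:
  1 — main, line 26
  2 — weigh_samples, line 17
  3 — rank_cells, line 8
  4 — rank_cells, line 13
  5 — weigh_samples, line 20
  6-10 — mix_signals, line 4
  11 — main, line 28
A correct fix: line 11: replace `>=` with `<`.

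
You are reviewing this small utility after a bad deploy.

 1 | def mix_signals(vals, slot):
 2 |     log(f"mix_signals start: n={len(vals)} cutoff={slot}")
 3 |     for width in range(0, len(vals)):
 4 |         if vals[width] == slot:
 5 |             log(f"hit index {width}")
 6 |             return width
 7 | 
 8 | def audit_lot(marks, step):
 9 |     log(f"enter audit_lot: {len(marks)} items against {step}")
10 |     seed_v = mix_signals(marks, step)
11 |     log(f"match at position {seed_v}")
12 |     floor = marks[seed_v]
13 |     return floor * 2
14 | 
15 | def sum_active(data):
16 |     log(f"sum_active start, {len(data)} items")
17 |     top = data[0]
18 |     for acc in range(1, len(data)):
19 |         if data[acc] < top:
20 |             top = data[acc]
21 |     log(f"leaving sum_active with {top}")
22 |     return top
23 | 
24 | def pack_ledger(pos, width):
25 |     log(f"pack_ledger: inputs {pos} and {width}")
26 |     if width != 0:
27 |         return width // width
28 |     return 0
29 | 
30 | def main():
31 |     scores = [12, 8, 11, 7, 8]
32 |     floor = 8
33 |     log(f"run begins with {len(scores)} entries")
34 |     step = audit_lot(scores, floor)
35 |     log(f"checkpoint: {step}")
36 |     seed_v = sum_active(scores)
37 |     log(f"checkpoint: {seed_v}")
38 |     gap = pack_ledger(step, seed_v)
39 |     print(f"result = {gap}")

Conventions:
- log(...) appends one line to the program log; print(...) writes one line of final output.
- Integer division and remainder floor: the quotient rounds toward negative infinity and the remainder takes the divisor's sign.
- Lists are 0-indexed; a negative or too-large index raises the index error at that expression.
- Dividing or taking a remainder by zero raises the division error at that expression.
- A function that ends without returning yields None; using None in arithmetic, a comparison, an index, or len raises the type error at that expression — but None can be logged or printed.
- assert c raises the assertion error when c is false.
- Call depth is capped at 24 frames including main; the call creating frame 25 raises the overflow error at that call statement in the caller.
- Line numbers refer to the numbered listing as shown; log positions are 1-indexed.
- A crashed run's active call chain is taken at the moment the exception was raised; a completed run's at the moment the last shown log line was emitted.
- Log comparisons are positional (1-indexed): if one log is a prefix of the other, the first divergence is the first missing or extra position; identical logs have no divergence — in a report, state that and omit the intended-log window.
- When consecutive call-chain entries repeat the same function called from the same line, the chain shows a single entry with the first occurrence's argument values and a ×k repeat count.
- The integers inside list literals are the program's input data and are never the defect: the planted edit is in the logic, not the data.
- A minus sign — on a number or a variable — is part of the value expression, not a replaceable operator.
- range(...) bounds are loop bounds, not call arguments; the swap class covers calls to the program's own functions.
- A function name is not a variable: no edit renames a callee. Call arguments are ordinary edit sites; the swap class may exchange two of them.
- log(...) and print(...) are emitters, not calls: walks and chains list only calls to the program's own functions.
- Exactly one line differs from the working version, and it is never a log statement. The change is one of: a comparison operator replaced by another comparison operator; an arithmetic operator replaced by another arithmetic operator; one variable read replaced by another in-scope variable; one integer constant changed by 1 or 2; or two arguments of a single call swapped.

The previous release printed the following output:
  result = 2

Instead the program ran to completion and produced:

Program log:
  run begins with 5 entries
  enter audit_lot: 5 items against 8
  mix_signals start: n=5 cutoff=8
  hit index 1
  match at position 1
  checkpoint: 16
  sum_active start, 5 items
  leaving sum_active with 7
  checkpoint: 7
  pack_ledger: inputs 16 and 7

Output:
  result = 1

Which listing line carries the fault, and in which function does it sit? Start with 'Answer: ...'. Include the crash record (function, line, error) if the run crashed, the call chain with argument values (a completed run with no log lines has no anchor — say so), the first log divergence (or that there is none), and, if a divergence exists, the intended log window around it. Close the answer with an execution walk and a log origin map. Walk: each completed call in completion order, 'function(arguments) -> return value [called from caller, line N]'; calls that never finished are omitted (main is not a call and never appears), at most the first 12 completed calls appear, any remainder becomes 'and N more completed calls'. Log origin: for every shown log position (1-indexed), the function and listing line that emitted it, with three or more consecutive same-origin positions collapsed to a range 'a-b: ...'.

Answer: the defect is in pack_ledger at line 27.
Core observation: The two runs log identically and part ways only at the printed values.
Call chain: main -> pack_ledger(16, 7) (called at line 38).
First divergence: none; the two logs match at every position.
Execution walk:
  mix_signals([12, 8, 11, 7, 8], 8) -> 1  [called from audit_lot, line 10]
  audit_lot([12, 8, 11, 7, 8], 8) -> 16  [called from main, line 34]
  sum_active([12, 8, 11, 7, 8]) -> 7  [called from main, line 36]
  pack_ledger(16, 7) -> 1  [called from main, line 38]
Origin of each log line:
  1: logged in main at line 33
  2: logged in audit_lot at line 9
  3: logged in mix_signals at line 2
  4: logged in mix_signals at line 5
  5: logged in audit_lot at line 11
  6: logged in main at line 35
  7: logged in sum_active at line 16
  8: logged in sum_active at line 21
  9: logged in main at line 37
  10: logged in pack_ledger at line 25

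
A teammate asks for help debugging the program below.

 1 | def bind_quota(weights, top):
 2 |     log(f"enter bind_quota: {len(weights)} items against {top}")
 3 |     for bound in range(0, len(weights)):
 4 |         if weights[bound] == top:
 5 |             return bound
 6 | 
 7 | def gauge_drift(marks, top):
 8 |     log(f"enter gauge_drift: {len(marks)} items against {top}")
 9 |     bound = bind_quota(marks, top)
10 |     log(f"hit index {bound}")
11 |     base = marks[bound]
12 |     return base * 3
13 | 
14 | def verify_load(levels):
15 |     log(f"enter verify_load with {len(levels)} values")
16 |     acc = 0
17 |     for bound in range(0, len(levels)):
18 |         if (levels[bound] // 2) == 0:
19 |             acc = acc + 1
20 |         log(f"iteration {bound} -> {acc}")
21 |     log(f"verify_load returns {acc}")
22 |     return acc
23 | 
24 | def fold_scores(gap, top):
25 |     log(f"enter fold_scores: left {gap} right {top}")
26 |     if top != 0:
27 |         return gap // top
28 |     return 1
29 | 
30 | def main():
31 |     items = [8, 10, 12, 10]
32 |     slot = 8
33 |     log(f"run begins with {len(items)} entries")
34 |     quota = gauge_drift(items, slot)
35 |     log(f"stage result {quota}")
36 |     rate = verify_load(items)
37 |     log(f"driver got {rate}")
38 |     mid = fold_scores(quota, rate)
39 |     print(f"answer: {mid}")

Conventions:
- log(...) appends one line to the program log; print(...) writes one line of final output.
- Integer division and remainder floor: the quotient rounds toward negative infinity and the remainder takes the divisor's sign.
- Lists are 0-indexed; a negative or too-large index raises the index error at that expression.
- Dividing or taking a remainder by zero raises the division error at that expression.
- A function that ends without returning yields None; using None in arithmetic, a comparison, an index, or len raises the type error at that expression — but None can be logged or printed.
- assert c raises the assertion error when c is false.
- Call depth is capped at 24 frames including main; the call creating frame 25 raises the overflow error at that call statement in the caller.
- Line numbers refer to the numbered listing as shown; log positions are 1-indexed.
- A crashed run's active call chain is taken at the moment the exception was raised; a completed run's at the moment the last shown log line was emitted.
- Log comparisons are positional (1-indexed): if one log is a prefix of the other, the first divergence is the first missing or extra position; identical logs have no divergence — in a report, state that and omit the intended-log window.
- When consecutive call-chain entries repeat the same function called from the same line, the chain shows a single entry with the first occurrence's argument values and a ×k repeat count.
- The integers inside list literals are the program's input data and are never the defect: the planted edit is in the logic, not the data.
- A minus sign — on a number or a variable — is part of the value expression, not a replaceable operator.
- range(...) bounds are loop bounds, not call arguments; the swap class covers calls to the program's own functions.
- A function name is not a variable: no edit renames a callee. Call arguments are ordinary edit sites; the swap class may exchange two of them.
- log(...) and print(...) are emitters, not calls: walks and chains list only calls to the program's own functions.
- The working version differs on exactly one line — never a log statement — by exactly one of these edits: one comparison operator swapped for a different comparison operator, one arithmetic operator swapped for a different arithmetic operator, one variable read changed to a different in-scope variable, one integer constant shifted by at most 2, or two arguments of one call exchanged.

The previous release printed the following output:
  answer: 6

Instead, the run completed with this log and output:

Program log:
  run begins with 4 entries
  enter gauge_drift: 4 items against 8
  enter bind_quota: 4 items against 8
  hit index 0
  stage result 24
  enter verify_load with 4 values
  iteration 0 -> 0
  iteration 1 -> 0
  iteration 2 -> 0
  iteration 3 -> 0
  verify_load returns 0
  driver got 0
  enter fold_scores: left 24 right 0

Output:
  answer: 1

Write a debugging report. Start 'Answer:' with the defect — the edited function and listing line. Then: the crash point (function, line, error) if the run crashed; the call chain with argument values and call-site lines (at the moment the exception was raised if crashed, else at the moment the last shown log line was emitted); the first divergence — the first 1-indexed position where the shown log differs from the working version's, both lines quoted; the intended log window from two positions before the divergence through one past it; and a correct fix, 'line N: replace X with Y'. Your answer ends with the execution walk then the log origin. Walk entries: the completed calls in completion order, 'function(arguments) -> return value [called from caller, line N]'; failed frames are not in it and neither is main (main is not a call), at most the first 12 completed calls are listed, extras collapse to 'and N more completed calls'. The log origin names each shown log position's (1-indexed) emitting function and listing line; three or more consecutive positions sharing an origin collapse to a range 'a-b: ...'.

Answer: the defect is in verify_load at line 18.
Key observation: Position 7 is the first bad log line: 'iteration 0 -> 0' should read 'iteration 0 -> 1'.
Call chain: main -> fold_scores(24, 0) (called at line 38).
First divergence: position 7 — the shown line 'iteration 0 -> 0' should read 'iteration 0 -> 1'.
Intended log window:
  5: stage result 24
  6: enter verify_load with 4 values
  7: iteration 0 -> 1
  8: iteration 1 -> 2
Execution walk:
  bind_quota([8, 10, 12, 10], 8) -> 0  [called from gauge_drift, line 9]
  gauge_drift([8, 10, 12, 10], 8) -> 24  [called from main, line 34]
  verify_load([8, 10, 12, 10]) -> 0  [called from main, line 36]
  fold_scores(24, 0) -> 1  [called from main, line 38]
Log origins:
  1: logged in main at line 33
  2: logged in gauge_drift at line 8
  3: logged in bind_quota at line 2
  4: logged in gauge_drift at line 10
  5: logged in main at line 35
  6: logged in verify_load at line 15
  7-10: logged in verify_load at line 20
  11: logged in verify_load at line 21
  12: logged in main at line 37
  13: logged in fold_scores at line 25
A correct fix: line 18: replace `//` with `%`.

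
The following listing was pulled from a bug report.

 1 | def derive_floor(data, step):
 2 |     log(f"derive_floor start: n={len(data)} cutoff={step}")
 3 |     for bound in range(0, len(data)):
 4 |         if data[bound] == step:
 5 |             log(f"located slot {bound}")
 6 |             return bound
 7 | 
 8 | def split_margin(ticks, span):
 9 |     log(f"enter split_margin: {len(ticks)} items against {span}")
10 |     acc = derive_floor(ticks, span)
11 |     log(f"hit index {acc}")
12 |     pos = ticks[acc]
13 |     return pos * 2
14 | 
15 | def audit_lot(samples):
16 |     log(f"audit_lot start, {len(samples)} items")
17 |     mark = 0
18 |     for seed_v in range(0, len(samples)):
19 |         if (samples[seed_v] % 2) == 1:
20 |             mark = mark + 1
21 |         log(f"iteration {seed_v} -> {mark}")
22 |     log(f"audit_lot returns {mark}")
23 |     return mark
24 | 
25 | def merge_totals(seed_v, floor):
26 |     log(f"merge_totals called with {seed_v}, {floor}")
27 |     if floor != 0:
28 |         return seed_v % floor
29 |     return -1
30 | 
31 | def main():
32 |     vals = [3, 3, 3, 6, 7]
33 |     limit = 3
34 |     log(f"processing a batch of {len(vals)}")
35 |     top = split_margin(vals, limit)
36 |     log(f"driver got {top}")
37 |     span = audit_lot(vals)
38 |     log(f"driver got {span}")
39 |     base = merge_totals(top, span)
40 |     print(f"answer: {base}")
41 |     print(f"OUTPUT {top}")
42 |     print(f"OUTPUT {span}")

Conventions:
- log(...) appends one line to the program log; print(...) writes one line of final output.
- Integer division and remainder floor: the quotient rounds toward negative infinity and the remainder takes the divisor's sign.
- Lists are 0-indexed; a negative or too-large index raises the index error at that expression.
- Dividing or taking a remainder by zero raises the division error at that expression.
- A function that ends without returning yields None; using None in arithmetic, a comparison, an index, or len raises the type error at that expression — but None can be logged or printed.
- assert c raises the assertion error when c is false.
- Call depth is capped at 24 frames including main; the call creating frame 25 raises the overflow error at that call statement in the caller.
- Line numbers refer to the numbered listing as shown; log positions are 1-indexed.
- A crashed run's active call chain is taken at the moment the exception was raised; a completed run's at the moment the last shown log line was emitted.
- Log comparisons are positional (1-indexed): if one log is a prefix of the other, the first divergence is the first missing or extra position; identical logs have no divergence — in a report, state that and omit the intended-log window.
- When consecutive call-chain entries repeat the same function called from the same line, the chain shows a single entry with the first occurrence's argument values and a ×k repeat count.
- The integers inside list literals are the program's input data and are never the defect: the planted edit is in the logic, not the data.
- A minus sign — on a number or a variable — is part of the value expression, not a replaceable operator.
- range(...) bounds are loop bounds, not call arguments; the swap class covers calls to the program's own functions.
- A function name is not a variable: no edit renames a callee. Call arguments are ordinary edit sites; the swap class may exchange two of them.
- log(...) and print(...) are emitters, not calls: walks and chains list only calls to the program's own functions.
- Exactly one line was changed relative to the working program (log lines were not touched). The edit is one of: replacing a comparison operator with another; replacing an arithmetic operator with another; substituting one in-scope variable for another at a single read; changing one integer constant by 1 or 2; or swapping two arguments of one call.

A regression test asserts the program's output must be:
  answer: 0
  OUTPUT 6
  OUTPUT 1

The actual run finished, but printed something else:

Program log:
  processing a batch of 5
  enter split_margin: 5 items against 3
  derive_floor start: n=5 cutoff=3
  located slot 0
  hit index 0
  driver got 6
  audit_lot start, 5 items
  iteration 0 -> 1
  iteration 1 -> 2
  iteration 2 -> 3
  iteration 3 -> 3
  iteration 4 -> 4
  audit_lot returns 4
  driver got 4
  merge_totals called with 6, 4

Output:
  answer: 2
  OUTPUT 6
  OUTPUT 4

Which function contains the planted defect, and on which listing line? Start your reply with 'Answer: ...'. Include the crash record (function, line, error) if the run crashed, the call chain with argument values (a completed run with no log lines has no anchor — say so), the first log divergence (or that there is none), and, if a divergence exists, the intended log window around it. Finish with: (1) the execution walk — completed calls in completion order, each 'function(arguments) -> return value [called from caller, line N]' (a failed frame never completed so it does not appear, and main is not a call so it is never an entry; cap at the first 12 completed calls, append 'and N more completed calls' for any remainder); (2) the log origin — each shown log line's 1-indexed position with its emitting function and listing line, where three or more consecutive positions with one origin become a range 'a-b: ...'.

Answer: the defect is in audit_lot at line 19.
Key observation: Everything matches until log position 8, which reads 'iteration 0 -> 1' in place of 'iteration 0 -> 0'.
Call chain: main -> merge_totals(6, 4) (called at line 39).
First divergence: position 8; shown 'iteration 0 -> 1' vs intended 'iteration 0 -> 0'.
Intended log window:
  6: driver got 6
  7: audit_lot start, 5 items
  8: iteration 0 -> 0
  9: iteration 1 -> 0
Execution walk:
  derive_floor([3, 3, 3, 6, 7], 3) -> 0  [called from split_margin, line 10]
  split_margin([3, 3, 3, 6, 7], 3) -> 6  [called from main, line 35]
  audit_lot([3, 3, 3, 6, 7]) -> 4  [called from main, line 37]
  merge_totals(6, 4) -> 2  [called from main, line 39]
Log line origins:
  1 — main, line 34
  2 — split_margin, line 9
  3 — derive_floor, line 2
  4 — derive_floor, line 5
  5 — split_margin, line 11
  6 — main, line 36
  7 — audit_lot, line 16
  8-12 — audit_lot, line 21
  13 — audit_lot, line 22
  14 — main, line 38
  15 — merge_totals, line 26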